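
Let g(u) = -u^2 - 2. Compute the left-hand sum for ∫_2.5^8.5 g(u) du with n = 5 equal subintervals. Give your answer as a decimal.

-173.34

Δu = (8.5 − 2.5)/5 = 1.2.
Left endpoints: 2.5, 3.7, 4.9, 6.1, 7.3.
g(2.5) = -8.25, g(3.7) = -15.69, g(4.9) = -26.01, g(6.1) = -39.21, g(7.3) = -55.29.
Sum = Δu · [g(2.5) + g(3.7) + g(4.9) + g(6.1) + g(7.3)].
Sum = -173.34.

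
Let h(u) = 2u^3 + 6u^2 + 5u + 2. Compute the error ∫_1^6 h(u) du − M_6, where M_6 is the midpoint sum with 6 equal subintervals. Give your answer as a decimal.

Exact integral: ∫_1^6 h(u) du = 1175.
M_6 = 1167.1875.
Error = 1175 − 1167.1875 = 7.8125.

7.8125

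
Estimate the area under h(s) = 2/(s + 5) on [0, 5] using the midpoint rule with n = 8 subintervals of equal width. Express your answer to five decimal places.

Δs = (5 − 0)/8 = 0.625.
Midpoints: 0.3125, 0.9375, 1.5625, 2.1875, 2.8125, 3.4375, 4.0625, 4.6875.
h(0.3125) = 32/85, h(0.9375) = 32/95, h(1.5625) = 32/105, h(2.1875) = 32/115, h(2.8125) = 0.256, h(3.4375) = 32/135, h(4.0625) = 32/145, h(4.6875) = 32/155.
Sum = Δs · [h(0.3125) + h(0.9375) + h(1.5625) + ...].
Sum ≈ 1.38532.

1.38532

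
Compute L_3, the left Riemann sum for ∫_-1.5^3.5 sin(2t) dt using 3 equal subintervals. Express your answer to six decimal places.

Δt = (3.5 − (-1.5))/3 = 5/3.
Left endpoints: -1.5, 1/6, 11/6.
f(-1.5) ≈ -0.141120, f(1/6) ≈ 0.327195, f(11/6) ≈ -0.501277.
Sum = Δt · [f(-1.5) + f(1/6) + f(11/6)].
Sum ≈ -0.525337.

-0.525337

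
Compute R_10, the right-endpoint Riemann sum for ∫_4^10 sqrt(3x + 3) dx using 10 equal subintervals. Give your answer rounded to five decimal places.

29.77454

Δx = (10 − 4)/10 = 0.6.
Right endpoints: 4.6, 5.2, 5.8, 6.4, 7, 7.6, 8.2, 8.8, 9.4, 10.
f(4.6) ≈ 4.09878, f(5.2) ≈ 4.31277, f(5.8) ≈ 4.51664, f(6.4) ≈ 4.71169, f(7) ≈ 4.89898, f(7.6) ≈ 5.07937, f(8.2) ≈ 5.25357, f(8.8) ≈ 5.42218, f(9.4) ≈ 5.58570, f(10) ≈ 5.74456.
Sum = Δx · [f(4.6) + f(5.2) + f(5.8) + ...].
Sum ≈ 29.77454.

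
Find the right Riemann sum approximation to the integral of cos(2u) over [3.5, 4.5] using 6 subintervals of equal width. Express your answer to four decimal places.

-0.2601

Δu = (4.5 − 3.5)/6 = 1/6.
Right endpoints: 11/3, 23/6, 4, 25/6, 13/3, 4.5.
f(11/3) ≈ 0.4974, f(23/6) ≈ 0.1862, f(4) ≈ -0.1455, f(25/6) ≈ -0.4612, f(13/3) ≈ -0.7261, f(4.5) ≈ -0.9111.
Sum = Δu · [f(11/3) + f(23/6) + f(4) + ...].
Sum ≈ -0.2601.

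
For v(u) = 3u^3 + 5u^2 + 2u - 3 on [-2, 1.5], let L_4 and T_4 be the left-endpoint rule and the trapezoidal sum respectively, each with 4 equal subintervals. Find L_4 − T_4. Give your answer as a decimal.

L_4 ≈ -14.430664.
T_4 ≈ -0.266602.
L_4 − T_4 = -14.1640625.

-14.1640625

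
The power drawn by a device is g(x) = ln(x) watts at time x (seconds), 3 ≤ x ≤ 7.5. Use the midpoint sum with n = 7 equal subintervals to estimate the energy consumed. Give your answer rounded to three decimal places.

Δx = (7.5 − 3)/7 = 9/14.
Midpoints: 93/28, 111/28, 129/28, 5.25, 165/28, 183/28, 201/28.
g(93/28) ≈ 1.200, g(111/28) ≈ 1.377, g(129/28) ≈ 1.528, g(5.25) ≈ 1.658, g(165/28) ≈ 1.774, g(183/28) ≈ 1.877, g(201/28) ≈ 1.971.
Sum = Δx · [g(93/28) + g(111/28) + g(129/28) + ...].
Sum ≈ 7.319.

7.319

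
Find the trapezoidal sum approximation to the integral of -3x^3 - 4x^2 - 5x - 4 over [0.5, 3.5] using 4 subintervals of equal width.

-217.6875

Δx = (3.5 − 0.5)/4 = 0.75.
f(0.5) = -7.875, f(1.25) = -22.359375, f(2) = -54, f(2.75) = -110.390625, f(3.5) = -199.125.
T_4 = (Δx/2)·[f(x_0) + 2f(x_1) + 2f(x_2) + 2f(x_3) + f(x_4)].
Sum = -217.6875.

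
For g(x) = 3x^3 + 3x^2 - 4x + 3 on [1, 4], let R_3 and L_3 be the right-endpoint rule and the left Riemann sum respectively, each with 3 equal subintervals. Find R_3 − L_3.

222

R_3 = 357.
L_3 = 135.
R_3 − L_3 = 222.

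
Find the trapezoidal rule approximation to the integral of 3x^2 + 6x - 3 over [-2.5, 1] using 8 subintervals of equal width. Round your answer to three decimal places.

-9.290

Δx = (1 − (-2.5))/8 = 0.4375.
f(-2.5) = 0.75, f(-2.0625) = -2.61328125, f(-1.625) = -4.828125, f(-1.1875) = -5.89453125, f(-0.75) = -5.8125, f(-0.3125) = -4.58203125, f(0.125) = -2.203125, f(0.5625) = 1.32421875, f(1) = 6.
T_8 = (Δx/2)·[f(x_0) + 2f(x_1) + ... + 2f(x_{7}) + f(x_8)].
Sum ≈ -9.290.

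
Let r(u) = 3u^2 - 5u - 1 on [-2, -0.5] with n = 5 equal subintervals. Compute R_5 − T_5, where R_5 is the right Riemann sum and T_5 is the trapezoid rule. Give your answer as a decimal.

R_5 = 13.005.
T_5 = 15.8175.
R_5 − T_5 = -2.8125.

-2.8125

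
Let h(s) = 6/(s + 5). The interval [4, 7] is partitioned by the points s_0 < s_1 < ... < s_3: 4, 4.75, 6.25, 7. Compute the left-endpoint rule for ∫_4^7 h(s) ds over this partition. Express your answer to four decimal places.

Subinterval widths: 0.75, 1.5, 0.75.
Left endpoints: 4, 4.75, 6.25.
h(4) = 2/3, h(4.75) = 8/13, h(6.25) = 8/15.
Sum = Σ Δs_i · h(s_i).
Sum ≈ 1.8231.

1.8231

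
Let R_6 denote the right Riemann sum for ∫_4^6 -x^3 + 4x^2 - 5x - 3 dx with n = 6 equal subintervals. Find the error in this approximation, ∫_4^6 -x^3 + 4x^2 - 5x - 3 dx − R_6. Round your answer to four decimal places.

14.0741

Exact integral: ∫_4^6 f(x) dx ≈ -113.333333.
R_6 ≈ -127.407407.
Error ≈ -113.333333 − (-127.407407) ≈ 14.0741.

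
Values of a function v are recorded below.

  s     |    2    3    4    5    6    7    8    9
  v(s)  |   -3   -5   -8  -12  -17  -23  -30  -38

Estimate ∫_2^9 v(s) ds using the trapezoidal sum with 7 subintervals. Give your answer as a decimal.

-115.5

Δs = 1.
T_7 = (1/2)·[(-3) + 2·(-5) + 2·(-8) + 2·(-12) + 2·(-17) + 2·(-23) + 2·(-30) + (-38)] = -115.5.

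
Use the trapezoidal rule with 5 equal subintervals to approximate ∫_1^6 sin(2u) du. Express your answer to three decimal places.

Δu = (6 − 1)/5 = 1.
f(1) ≈ 0.909, f(2) ≈ -0.757, f(3) ≈ -0.279, f(4) ≈ 0.989, f(5) ≈ -0.544, f(6) ≈ -0.537.
T_5 = (Δu/2)·[f(u_0) + 2f(u_1) + ... + 2f(u_{4}) + f(u_5)].
Sum ≈ -0.405.

-0.405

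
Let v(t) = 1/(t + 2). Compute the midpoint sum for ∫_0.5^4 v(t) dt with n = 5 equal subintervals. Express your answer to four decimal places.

0.8728

Δt = (4 − 0.5)/5 = 0.7.
Midpoints: 0.85, 1.55, 2.25, 2.95, 3.65.
v(0.85) = 20/57, v(1.55) = 20/71, v(2.25) = 4/17, v(2.95) = 20/99, v(3.65) = 20/113.
Sum = Δt · [v(0.85) + v(1.55) + v(2.25) + v(2.95) + v(3.65)].
Sum ≈ 0.8728.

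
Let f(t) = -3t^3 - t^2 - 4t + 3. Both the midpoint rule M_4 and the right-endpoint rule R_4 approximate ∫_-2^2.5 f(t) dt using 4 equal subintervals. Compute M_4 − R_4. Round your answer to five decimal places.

55.88525

M_4 ≈ -14.6293945.
R_4 ≈ -70.5146484.
M_4 − R_4 ≈ 55.88525.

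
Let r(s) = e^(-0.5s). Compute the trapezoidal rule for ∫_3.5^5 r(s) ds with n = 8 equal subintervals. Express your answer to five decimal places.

0.18351

Δs = (5 − 3.5)/8 = 0.1875.
r(3.5) ≈ 0.17377, r(3.6875) ≈ 0.15822, r(3.875) ≈ 0.14406, r(4.0625) ≈ 0.13117, r(4.25) ≈ 0.11943, r(4.4375) ≈ 0.10874, r(4.625) ≈ 0.09901, r(4.8125) ≈ 0.09015, r(5) ≈ 0.08208.
T_8 = (Δs/2)·[r(s_0) + 2r(s_1) + ... + 2r(s_{7}) + r(s_8)].
Sum ≈ 0.18351.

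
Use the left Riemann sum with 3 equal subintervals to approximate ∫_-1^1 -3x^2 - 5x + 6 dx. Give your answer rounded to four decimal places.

Δx = (1 − (-1))/3 = 2/3.
Left endpoints: -1, -1/3, 1/3.
f(-1) = 8, f(-1/3) = 22/3, f(1/3) = 4.
Sum = Δx · [f(-1) + f(-1/3) + f(1/3)].
Sum ≈ 12.8889.

12.8889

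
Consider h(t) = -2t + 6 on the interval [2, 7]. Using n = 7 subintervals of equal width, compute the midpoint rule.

-15

Δt = (7 − 2)/7 = 5/7.
Midpoints: 33/14, 43/14, 53/14, 4.5, 73/14, 83/14, 93/14.
h(33/14) = 9/7, h(43/14) = -1/7, h(53/14) = -11/7, h(4.5) = -3, h(73/14) = -31/7, h(83/14) = -41/7, h(93/14) = -51/7.
Sum = Δt · [h(33/14) + h(43/14) + h(53/14) + ...].
Sum = -15.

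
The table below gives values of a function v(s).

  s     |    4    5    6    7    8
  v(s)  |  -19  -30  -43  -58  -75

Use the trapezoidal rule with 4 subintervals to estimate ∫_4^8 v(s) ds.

Δs = 1.
T_4 = (1/2)·[(-19) + 2·(-30) + 2·(-43) + 2·(-58) + (-75)] = -178.

-178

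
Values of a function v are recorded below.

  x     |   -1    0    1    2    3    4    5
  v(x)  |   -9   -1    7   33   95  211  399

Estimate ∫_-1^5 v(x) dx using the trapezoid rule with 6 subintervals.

540

Δx = 1.
T_6 = (1/2)·[(-9) + 2·(-1) + 2·7 + 2·33 + 2·95 + 2·211 + 399] = 540.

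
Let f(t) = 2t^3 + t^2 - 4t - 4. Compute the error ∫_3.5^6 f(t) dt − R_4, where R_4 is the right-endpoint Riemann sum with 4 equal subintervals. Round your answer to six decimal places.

-117.301432

Exact integral: ∫_3.5^6 f(t) dt ≈ 573.17708333.
R_4 ≈ 690.47851562.
Error ≈ 573.17708333 − 690.47851562 ≈ -117.301432.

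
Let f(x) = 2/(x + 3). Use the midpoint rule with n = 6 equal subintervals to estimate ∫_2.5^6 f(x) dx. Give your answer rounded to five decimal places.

Δx = (6 − 2.5)/6 = 7/12.
Midpoints: 67/24, 3.375, 95/24, 109/24, 5.125, 137/24.
f(67/24) = 48/139, f(3.375) = 16/51, f(95/24) = 48/167, f(109/24) = 48/181, f(5.125) = 16/65, f(137/24) = 48/209.
Sum = Δx · [f(67/24) + f(3.375) + f(95/24) + ...].
Sum ≈ 0.98437.

0.98437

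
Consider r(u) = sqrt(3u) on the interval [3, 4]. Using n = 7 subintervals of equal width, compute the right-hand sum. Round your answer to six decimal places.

3.270641

Δu = (4 − 3)/7 = 1/7.
Right endpoints: 22/7, 23/7, 24/7, 25/7, 26/7, 27/7, 4.
r(22/7) ≈ 3.070598, r(23/7) ≈ 3.139609, r(24/7) ≈ 3.207135, r(25/7) ≈ 3.273268, r(26/7) ≈ 3.338092, r(27/7) ≈ 3.401680, r(4) ≈ 3.464102.
Sum = Δu · [r(22/7) + r(23/7) + r(24/7) + ...].
Sum ≈ 3.270641.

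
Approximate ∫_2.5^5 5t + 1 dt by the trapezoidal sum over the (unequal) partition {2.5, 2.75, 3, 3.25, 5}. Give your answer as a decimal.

49.375

Subinterval widths: 0.25, 0.25, 0.25, 1.75.
f(2.5) = 13.5, f(2.75) = 14.75, f(3) = 16, f(3.25) = 17.25, f(5) = 26.
On each subinterval the trapezoid contributes (Δt_i/2)·[f(t_{i-1}) + f(t_i)].
Sum = 49.375.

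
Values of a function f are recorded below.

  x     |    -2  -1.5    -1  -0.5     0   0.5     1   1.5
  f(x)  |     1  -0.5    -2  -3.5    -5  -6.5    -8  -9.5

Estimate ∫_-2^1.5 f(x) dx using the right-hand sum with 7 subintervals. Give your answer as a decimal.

Δx = 0.5.
Sum = 0.5·[(-0.5) + (-2) + (-3.5) + (-5) + (-6.5) + (-8) + (-9.5)] = -17.5.

-17.5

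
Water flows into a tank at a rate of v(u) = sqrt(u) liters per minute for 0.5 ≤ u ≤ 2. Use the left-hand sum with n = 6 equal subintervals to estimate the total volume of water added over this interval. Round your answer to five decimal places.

1.55970

Δu = (2 − 0.5)/6 = 0.25.
Left endpoints: 0.5, 0.75, 1, 1.25, 1.5, 1.75.
v(0.5) ≈ 0.70711, v(0.75) ≈ 0.86603, v(1) ≈ 1.00000, v(1.25) ≈ 1.11803, v(1.5) ≈ 1.22474, v(1.75) ≈ 1.32288.
Sum = Δu · [v(0.5) + v(0.75) + v(1) + ...].
Sum ≈ 1.55970.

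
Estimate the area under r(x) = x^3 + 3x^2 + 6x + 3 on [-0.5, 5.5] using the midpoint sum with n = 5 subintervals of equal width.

Δx = (5.5 − (-0.5))/5 = 1.2.
Midpoints: 0.1, 1.3, 2.5, 3.7, 4.9.
r(0.1) = 3.631, r(1.3) = 18.067, r(2.5) = 52.375, r(3.7) = 116.923, r(4.9) = 222.079.
Sum = Δx · [r(0.1) + r(1.3) + r(2.5) + r(3.7) + r(4.9)].
Sum = 495.69.

495.69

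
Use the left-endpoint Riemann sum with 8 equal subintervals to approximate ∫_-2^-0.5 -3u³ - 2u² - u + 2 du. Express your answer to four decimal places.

Δu = (-0.5 − (-2))/8 = 0.1875.
Left endpoints: -2, -1.8125, -1.625, -1.4375, -1.25, -1.0625, -0.875, -0.6875.
f(-2) = 20, f(-1.8125) = 61871/4096, f(-1.625) = 5743/512, f(-1.4375) = 33653/4096, f(-1.25) = 5.984375, f(-1.0625) = 18035/4096, f(-0.875) = 1717/512, f(-0.6875) = 11129/4096.
Sum = Δu · [f(-2) + f(-1.8125) + f(-1.625) + ...].
Sum ≈ 13.3118.

13.3118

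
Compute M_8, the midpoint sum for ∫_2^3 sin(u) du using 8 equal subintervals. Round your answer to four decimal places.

Δu = (3 − 2)/8 = 0.125.
Midpoints: 2.0625, 2.1875, 2.3125, 2.4375, 2.5625, 2.6875, 2.8125, 2.9375.
f(2.0625) ≈ 0.8815, f(2.1875) ≈ 0.8158, f(2.3125) ≈ 0.7373, f(2.4375) ≈ 0.6473, f(2.5625) ≈ 0.5473, f(2.6875) ≈ 0.4386, f(2.8125) ≈ 0.3232, f(2.9375) ≈ 0.2027.
Sum = Δu · [f(2.0625) + f(2.1875) + f(2.3125) + ...].
Sum ≈ 0.5742.

0.5742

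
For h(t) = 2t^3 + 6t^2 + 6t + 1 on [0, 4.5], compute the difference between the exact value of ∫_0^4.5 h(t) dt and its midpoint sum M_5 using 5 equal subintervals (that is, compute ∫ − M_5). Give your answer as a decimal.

5.923125

Exact integral: ∫_0^4.5 h(t) dt = 452.53125.
M_5 = 446.608125.
Error = 452.53125 − 446.608125 = 5.923125.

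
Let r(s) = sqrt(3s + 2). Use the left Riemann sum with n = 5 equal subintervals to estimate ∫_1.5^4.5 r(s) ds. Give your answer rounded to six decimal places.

Δs = (4.5 − 1.5)/5 = 0.6.
Left endpoints: 1.5, 2.1, 2.7, 3.3, 3.9.
r(1.5) ≈ 2.549510, r(2.1) ≈ 2.880972, r(2.7) ≈ 3.178050, r(3.3) ≈ 3.449638, r(3.9) ≈ 3.701351.
Sum = Δs · [r(1.5) + r(2.1) + r(2.7) + r(3.3) + r(3.9)].
Sum ≈ 9.455712.

9.455712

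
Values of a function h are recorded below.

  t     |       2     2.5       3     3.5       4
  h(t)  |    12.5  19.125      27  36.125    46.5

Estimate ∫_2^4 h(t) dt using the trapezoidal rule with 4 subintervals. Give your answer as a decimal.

Δt = 0.5.
T_4 = (0.5/2)·[12.5 + 2·19.125 + 2·27 + 2·36.125 + 46.5] = 55.875.

55.875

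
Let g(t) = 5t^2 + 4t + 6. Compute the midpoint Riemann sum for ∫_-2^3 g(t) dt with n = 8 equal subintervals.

97.51953125

Δt = (3 − (-2))/8 = 0.625.
Midpoints: -1.6875, -1.0625, -0.4375, 0.1875, 0.8125, 1.4375, 2.0625, 2.6875.
g(-1.6875) = 13.48828125, g(-1.0625) = 7.39453125, g(-0.4375) = 5.20703125, g(0.1875) = 6.92578125, g(0.8125) = 12.55078125, g(1.4375) = 22.08203125, g(2.0625) = 35.51953125, g(2.6875) = 52.86328125.
Sum = Δt · [g(-1.6875) + g(-1.0625) + g(-0.4375) + ...].
Sum = 97.51953125.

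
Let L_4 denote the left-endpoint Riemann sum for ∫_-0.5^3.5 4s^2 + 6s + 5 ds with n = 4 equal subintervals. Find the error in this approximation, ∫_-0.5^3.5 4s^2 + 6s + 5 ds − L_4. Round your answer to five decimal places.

33.33333

Exact integral: ∫_-0.5^3.5 f(s) ds ≈ 113.3333333.
L_4 = 80.
Error ≈ 113.3333333 − 80 ≈ 33.33333.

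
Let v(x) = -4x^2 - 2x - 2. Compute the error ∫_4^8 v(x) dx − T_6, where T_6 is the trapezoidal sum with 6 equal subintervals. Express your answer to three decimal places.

Exact integral: ∫_4^8 v(x) dx ≈ -653.33333.
T_6 ≈ -654.51852.
Error ≈ -653.33333 − (-654.51852) ≈ 1.185.

1.185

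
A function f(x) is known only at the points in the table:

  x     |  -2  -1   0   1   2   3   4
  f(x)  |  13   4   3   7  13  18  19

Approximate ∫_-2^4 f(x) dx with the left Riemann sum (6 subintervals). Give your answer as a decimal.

Δx = 1.
Sum = 1·[13 + 4 + 3 + 7 + 13 + 18] = 58.

58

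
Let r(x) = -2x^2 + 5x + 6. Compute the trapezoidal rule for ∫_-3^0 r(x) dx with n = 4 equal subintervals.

Δx = (0 − (-3))/4 = 0.75.
r(-3) = -27, r(-2.25) = -15.375, r(-1.5) = -6, r(-0.75) = 1.125, r(0) = 6.
T_4 = (Δx/2)·[r(x_0) + 2r(x_1) + 2r(x_2) + 2r(x_3) + r(x_4)].
Sum = -23.0625.

-23.0625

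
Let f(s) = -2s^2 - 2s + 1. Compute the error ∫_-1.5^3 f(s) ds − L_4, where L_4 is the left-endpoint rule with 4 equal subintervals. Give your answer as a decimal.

Exact integral: ∫_-1.5^3 f(s) ds = -22.5.
L_4 = -11.7421875.
Error = -22.5 − (-11.7421875) = -10.7578125.

-10.7578125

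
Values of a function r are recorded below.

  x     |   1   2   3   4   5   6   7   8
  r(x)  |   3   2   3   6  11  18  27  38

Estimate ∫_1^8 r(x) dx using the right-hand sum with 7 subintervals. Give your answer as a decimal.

Δx = 1.
Sum = 1·[2 + 3 + 6 + 11 + 18 + 27 + 38] = 105.

105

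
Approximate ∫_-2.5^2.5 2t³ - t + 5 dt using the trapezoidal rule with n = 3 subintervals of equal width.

Δt = (2.5 − (-2.5))/3 = 5/3.
f(-2.5) = -23.75, f(-5/6) = 505/108, f(5/6) = 575/108, f(2.5) = 33.75.
T_3 = (Δt/2)·[f(t_0) + 2f(t_1) + 2f(t_2) + f(t_3)].
Sum = 25.

25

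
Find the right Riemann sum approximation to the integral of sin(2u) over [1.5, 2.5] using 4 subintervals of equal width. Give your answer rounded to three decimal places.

-0.761

Δu = (2.5 − 1.5)/4 = 0.25.
Right endpoints: 1.75, 2, 2.25, 2.5.
f(1.75) ≈ -0.351, f(2) ≈ -0.757, f(2.25) ≈ -0.978, f(2.5) ≈ -0.959.
Sum = Δu · [f(1.75) + f(2) + f(2.25) + f(2.5)].
Sum ≈ -0.761.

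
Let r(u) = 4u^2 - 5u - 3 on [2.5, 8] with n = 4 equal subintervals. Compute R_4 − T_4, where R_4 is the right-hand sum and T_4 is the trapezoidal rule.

R_4 = 647.796875.
T_4 = 507.890625.
R_4 − T_4 = 139.90625.

139.90625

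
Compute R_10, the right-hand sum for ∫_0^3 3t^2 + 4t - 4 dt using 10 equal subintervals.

Δt = (3 − 0)/10 = 0.3.
Right endpoints: 0.3, 0.6, 0.9, 1.2, 1.5, 1.8, 2.1, 2.4, 2.7, 3.
f(0.3) = -2.53, f(0.6) = -0.52, f(0.9) = 2.03, f(1.2) = 5.12, f(1.5) = 8.75, f(1.8) = 12.92, f(2.1) = 17.63, f(2.4) = 22.88, f(2.7) = 28.67, f(3) = 35.
Sum = Δt · [f(0.3) + f(0.6) + f(0.9) + ...].
Sum = 38.985.

38.985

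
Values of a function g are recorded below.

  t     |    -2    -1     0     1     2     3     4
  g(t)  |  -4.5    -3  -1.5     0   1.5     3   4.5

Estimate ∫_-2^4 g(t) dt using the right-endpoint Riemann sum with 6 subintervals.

Δt = 1.
Sum = 1·[(-3) + (-1.5) + 0 + 1.5 + 3 + 4.5] = 4.5.

4.5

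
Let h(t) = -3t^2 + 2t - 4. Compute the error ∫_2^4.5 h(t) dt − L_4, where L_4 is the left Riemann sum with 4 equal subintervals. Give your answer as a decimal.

Exact integral: ∫_2^4.5 h(t) dt = -76.875.
L_4 = -63.69140625.
Error = -76.875 − (-63.69140625) = -13.18359375.

-13.18359375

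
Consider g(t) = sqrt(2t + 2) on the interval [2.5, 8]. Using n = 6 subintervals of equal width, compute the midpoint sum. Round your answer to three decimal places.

Δt = (8 − 2.5)/6 = 11/12.
Midpoints: 71/24, 3.875, 115/24, 137/24, 6.625, 181/24.
g(71/24) ≈ 2.814, g(3.875) ≈ 3.122, g(115/24) ≈ 3.403, g(137/24) ≈ 3.663, g(6.625) ≈ 3.905, g(181/24) ≈ 4.133.
Sum = Δt · [g(71/24) + g(3.875) + g(115/24) + ...].
Sum ≈ 19.287.

19.287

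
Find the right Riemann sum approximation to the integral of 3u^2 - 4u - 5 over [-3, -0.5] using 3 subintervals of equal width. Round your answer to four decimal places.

17.6389

Δu = (-0.5 − (-3))/3 = 5/6.
Right endpoints: -13/6, -4/3, -0.5.
f(-13/6) = 17.75, f(-4/3) = 17/3, f(-0.5) = -2.25.
Sum = Δu · [f(-13/6) + f(-4/3) + f(-0.5)].
Sum ≈ 17.6389.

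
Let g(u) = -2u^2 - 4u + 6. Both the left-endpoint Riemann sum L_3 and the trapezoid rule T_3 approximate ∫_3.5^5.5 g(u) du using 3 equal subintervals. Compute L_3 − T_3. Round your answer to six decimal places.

L_3 ≈ -91.96296296.
T_3 ≈ -106.62962963.
L_3 − T_3 ≈ 14.666667.

14.666667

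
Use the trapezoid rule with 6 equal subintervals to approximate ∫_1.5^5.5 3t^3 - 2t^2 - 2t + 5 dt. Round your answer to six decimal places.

Δt = (5.5 − 1.5)/6 = 2/3.
f(1.5) = 7.625, f(13/6) = 523/24, f(17/6) = 3709/72, f(3.5) = 102.125, f(25/6) = 4295/24, f(29/6) = 20689/72, f(5.5) = 432.625.
T_6 = (Δt/2)·[f(t_0) + 2f(t_1) + ... + 2f(t_{5}) + f(t_6)].
Sum ≈ 574.574074.

574.574074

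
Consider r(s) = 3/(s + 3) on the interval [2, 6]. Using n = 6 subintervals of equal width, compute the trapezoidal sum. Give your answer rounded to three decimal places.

Δs = (6 − 2)/6 = 2/3.
r(2) = 0.6, r(8/3) = 9/17, r(10/3) = 9/19, r(4) = 3/7, r(14/3) = 9/23, r(16/3) = 0.36, r(6) = 1/3.
T_6 = (Δs/2)·[r(s_0) + 2r(s_1) + ... + 2r(s_{5}) + r(s_6)].
Sum ≈ 1.766.

1.766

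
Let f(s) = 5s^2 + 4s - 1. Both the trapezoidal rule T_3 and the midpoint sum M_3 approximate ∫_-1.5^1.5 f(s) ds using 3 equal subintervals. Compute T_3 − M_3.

T_3 = 10.75.
M_3 = 7.
T_3 − M_3 = 3.75.

3.75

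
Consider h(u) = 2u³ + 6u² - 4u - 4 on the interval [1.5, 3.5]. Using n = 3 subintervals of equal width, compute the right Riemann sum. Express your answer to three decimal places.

Δu = (3.5 − 1.5)/3 = 2/3.
Right endpoints: 13/6, 17/6, 3.5.
h(13/6) = 3871/108, h(17/6) = 8459/108, h(3.5) = 141.25.
Sum = Δu · [h(13/6) + h(17/6) + h(3.5)].
Sum ≈ 170.278.

170.278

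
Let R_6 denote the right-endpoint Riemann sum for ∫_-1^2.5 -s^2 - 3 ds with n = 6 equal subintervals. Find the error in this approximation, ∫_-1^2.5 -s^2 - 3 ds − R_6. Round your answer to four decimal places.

Exact integral: ∫_-1^2.5 f(s) ds ≈ -16.041667.
R_6 ≈ -17.771412.
Error ≈ -16.041667 − (-17.771412) ≈ 1.7297.

1.7297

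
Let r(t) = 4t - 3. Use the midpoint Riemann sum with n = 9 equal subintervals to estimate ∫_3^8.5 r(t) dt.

110

Δt = (8.5 − 3)/9 = 11/18.
Midpoints: 119/36, 47/12, 163/36, 185/36, 5.75, 229/36, 251/36, 91/12, 295/36.
r(119/36) = 92/9, r(47/12) = 38/3, r(163/36) = 136/9, r(185/36) = 158/9, r(5.75) = 20, r(229/36) = 202/9, r(251/36) = 224/9, r(91/12) = 82/3, r(295/36) = 268/9.
Sum = Δt · [r(119/36) + r(47/12) + r(163/36) + ...].
Sum = 110.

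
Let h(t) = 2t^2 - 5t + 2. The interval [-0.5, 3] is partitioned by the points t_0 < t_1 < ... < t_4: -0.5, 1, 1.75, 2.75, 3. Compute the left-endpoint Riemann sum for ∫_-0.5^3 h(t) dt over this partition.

6.96875

Subinterval widths: 1.5, 0.75, 1, 0.25.
Left endpoints: -0.5, 1, 1.75, 2.75.
h(-0.5) = 5, h(1) = -1, h(1.75) = -0.625, h(2.75) = 3.375.
Sum = Σ Δt_i · h(t_i).
Sum = 6.96875.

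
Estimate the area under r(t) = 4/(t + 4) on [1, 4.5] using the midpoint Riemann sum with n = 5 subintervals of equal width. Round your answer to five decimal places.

Δt = (4.5 − 1)/5 = 0.7.
Midpoints: 1.35, 2.05, 2.75, 3.45, 4.15.
r(1.35) = 80/107, r(2.05) = 80/121, r(2.75) = 16/27, r(3.45) = 80/149, r(4.15) = 80/163.
Sum = Δt · [r(1.35) + r(2.05) + r(2.75) + r(3.45) + r(4.15)].
Sum ≈ 2.12039.

2.12039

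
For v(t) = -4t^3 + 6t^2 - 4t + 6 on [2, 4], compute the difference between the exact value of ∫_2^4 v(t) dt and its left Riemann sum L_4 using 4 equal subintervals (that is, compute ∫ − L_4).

Exact integral: ∫_2^4 v(t) dt = -140.
L_4 = -102.5.
Error = -140 − (-102.5) = -37.5.

-37.5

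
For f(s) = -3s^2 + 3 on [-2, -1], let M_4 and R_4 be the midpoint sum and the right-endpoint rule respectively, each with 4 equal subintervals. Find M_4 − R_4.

-1.078125

M_4 = -3.984375.
R_4 = -2.90625.
M_4 − R_4 = -1.078125.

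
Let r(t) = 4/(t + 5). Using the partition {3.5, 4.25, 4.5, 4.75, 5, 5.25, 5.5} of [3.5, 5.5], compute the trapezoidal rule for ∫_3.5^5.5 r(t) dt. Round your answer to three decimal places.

0.846

Subinterval widths: 0.75, 0.25, 0.25, 0.25, 0.25, 0.25.
r(3.5) = 8/17, r(4.25) = 16/37, r(4.5) = 8/19, r(4.75) = 16/39, r(5) = 0.4, r(5.25) = 16/41, r(5.5) = 8/21.
On each subinterval the trapezoid contributes (Δt_i/2)·[r(t_{i-1}) + r(t_i)].
Sum ≈ 0.846.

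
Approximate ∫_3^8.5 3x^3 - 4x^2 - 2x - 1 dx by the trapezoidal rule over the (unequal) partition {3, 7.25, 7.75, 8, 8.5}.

3544.6328125

Subinterval widths: 4.25, 0.5, 0.25, 0.5.
f(3) = 38, f(7.25) = 917.484375, f(7.75) = 1139.703125, f(8) = 1263, f(8.5) = 1535.375.
On each subinterval the trapezoid contributes (Δx_i/2)·[f(x_{i-1}) + f(x_i)].
Sum = 3544.6328125.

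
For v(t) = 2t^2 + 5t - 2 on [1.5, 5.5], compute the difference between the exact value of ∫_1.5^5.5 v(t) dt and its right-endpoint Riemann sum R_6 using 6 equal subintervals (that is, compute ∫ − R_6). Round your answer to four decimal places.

-25.9259

Exact integral: ∫_1.5^5.5 v(t) dt ≈ 170.666667.
R_6 ≈ 196.592593.
Error ≈ 170.666667 − 196.592593 ≈ -25.9259.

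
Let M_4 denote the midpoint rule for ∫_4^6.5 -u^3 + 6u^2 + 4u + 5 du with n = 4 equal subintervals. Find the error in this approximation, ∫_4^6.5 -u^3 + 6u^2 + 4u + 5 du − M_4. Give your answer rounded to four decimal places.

-0.7935

Exact integral: ∫_4^6.5 f(u) du = 103.984375.
M_4 ≈ 104.777832.
Error ≈ 103.984375 − 104.777832 ≈ -0.7935.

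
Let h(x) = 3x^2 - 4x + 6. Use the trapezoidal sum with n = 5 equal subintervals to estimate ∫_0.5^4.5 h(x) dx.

76.28

Δx = (4.5 − 0.5)/5 = 0.8.
h(0.5) = 4.75, h(1.3) = 5.87, h(2.1) = 10.83, h(2.9) = 19.63, h(3.7) = 32.27, h(4.5) = 48.75.
T_5 = (Δx/2)·[h(x_0) + 2h(x_1) + ... + 2h(x_{4}) + h(x_5)].
Sum = 76.28.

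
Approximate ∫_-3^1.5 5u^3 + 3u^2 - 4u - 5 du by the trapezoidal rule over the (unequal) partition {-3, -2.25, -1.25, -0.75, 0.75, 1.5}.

Subinterval widths: 0.75, 1, 0.5, 1.5, 0.75.
f(-3) = -101, f(-2.25) = -37.765625, f(-1.25) = -5.078125, f(-0.75) = -2.421875, f(0.75) = -4.203125, f(1.5) = 12.625.
On each subinterval the trapezoid contributes (Δu_i/2)·[f(u_{i-1}) + f(u_i)].
Sum = -77.14453125.

-77.14453125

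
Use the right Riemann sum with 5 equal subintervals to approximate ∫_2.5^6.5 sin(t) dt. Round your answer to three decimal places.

Δt = (6.5 − 2.5)/5 = 0.8.
Right endpoints: 3.3, 4.1, 4.9, 5.7, 6.5.
f(3.3) ≈ -0.158, f(4.1) ≈ -0.818, f(4.9) ≈ -0.982, f(5.7) ≈ -0.551, f(6.5) ≈ 0.215.
Sum = Δt · [f(3.3) + f(4.1) + f(4.9) + f(5.7) + f(6.5)].
Sum ≈ -1.835.

-1.835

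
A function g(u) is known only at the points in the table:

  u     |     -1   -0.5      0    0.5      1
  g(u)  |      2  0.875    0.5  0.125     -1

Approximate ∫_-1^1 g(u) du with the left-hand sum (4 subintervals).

1.75

Δu = 0.5.
Sum = 0.5·[2 + 0.875 + 0.5 + 0.125] = 1.75.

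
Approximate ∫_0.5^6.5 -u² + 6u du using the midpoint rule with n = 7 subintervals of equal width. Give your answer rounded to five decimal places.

34.86735

Δu = (6.5 − 0.5)/7 = 6/7.
Midpoints: 13/14, 25/14, 37/14, 3.5, 61/14, 73/14, 85/14.
f(13/14) = 923/196, f(25/14) = 1475/196, f(37/14) = 1739/196, f(3.5) = 8.75, f(61/14) = 1403/196, f(73/14) = 803/196, f(85/14) = -85/196.
Sum = Δu · [f(13/14) + f(25/14) + f(37/14) + ...].
Sum ≈ 34.86735.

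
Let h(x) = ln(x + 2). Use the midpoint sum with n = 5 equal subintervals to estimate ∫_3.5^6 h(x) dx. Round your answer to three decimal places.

Δx = (6 − 3.5)/5 = 0.5.
Midpoints: 3.75, 4.25, 4.75, 5.25, 5.75.
h(3.75) ≈ 1.749, h(4.25) ≈ 1.833, h(4.75) ≈ 1.910, h(5.25) ≈ 1.981, h(5.75) ≈ 2.048.
Sum = Δx · [h(3.75) + h(4.25) + h(4.75) + h(5.25) + h(5.75)].
Sum ≈ 4.760.

4.760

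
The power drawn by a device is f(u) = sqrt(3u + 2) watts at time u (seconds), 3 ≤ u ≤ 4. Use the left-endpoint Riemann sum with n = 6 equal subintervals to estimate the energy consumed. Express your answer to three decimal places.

3.498

Δu = (4 − 3)/6 = 1/6.
Left endpoints: 3, 19/6, 10/3, 3.5, 11/3, 23/6.
f(3) ≈ 3.317, f(19/6) ≈ 3.391, f(10/3) ≈ 3.464, f(3.5) ≈ 3.536, f(11/3) ≈ 3.606, f(23/6) ≈ 3.674.
Sum = Δu · [f(3) + f(19/6) + f(10/3) + ...].
Sum ≈ 3.498.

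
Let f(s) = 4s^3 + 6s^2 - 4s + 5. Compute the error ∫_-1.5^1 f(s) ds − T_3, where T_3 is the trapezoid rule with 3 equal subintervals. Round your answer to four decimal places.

-0.8681

Exact integral: ∫_-1.5^1 f(s) ds = 19.6875.
T_3 ≈ 20.555556.
Error ≈ 19.6875 − 20.555556 ≈ -0.8681.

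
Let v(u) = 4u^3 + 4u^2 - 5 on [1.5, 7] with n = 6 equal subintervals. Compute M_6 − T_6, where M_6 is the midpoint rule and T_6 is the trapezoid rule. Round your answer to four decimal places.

M_6 ≈ 2800.088831.
T_6 ≈ 2863.634838.
M_6 − T_6 ≈ -63.5460.

-63.5460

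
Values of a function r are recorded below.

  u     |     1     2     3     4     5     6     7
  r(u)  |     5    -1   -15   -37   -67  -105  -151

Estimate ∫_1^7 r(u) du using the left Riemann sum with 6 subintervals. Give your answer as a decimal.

-220

Δu = 1.
Sum = 1·[5 + (-1) + (-15) + (-37) + (-67) + (-105)] = -220.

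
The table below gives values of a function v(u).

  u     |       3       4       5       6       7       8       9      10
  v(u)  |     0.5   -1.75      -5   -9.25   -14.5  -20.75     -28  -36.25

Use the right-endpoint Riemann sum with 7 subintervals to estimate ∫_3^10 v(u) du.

Δu = 1.
Sum = 1·[(-1.75) + (-5) + (-9.25) + (-14.5) + (-20.75) + (-28) + (-36.25)] = -115.5.

-115.5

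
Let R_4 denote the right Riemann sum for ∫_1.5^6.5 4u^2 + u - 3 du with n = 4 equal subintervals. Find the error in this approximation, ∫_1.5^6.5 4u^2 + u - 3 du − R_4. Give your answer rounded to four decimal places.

-108.3333

Exact integral: ∫_1.5^6.5 f(u) du ≈ 366.666667.
R_4 = 475.
Error ≈ 366.666667 − 475 ≈ -108.3333.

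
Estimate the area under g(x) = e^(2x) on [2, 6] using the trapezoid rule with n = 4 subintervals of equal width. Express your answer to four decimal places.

106815.5474

Δx = (6 − 2)/4 = 1.
g(2) ≈ 54.5982, g(3) ≈ 403.4288, g(4) ≈ 2980.9580, g(5) ≈ 22026.4658, g(6) ≈ 162754.7914.
T_4 = (Δx/2)·[g(x_0) + 2g(x_1) + 2g(x_2) + 2g(x_3) + g(x_4)].
Sum ≈ 106815.5474.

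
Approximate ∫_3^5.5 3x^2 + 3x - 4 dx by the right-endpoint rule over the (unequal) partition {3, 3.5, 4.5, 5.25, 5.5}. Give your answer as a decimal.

188.515625

Subinterval widths: 0.5, 1, 0.75, 0.25.
Right endpoints: 3.5, 4.5, 5.25, 5.5.
f(3.5) = 43.25, f(4.5) = 70.25, f(5.25) = 94.4375, f(5.5) = 103.25.
Sum = Σ Δx_i · f(x_i).
Sum = 188.515625.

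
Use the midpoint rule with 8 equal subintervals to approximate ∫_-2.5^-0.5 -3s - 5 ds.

-1

Δs = (-0.5 − (-2.5))/8 = 0.25.
Midpoints: -2.375, -2.125, -1.875, -1.625, -1.375, -1.125, -0.875, -0.625.
f(-2.375) = 2.125, f(-2.125) = 1.375, f(-1.875) = 0.625, f(-1.625) = -0.125, f(-1.375) = -0.875, f(-1.125) = -1.625, f(-0.875) = -2.375, f(-0.625) = -3.125.
Sum = Δs · [f(-2.375) + f(-2.125) + f(-1.875) + ...].
Sum = -1.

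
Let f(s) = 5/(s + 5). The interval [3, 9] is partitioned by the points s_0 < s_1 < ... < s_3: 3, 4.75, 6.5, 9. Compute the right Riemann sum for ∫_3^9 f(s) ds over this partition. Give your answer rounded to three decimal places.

Subinterval widths: 1.75, 1.75, 2.5.
Right endpoints: 4.75, 6.5, 9.
f(4.75) = 20/39, f(6.5) = 10/23, f(9) = 5/14.
Sum = Σ Δs_i · f(s_i).
Sum ≈ 2.551.

2.551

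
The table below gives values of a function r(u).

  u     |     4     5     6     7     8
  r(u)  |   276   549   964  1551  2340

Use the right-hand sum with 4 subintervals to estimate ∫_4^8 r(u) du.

5404

Δu = 1.
Sum = 1·[549 + 964 + 1551 + 2340] = 5404.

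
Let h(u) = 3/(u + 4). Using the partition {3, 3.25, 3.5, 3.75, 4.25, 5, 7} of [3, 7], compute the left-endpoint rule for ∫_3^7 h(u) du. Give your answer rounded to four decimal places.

1.4435

Subinterval widths: 0.25, 0.25, 0.25, 0.5, 0.75, 2.
Left endpoints: 3, 3.25, 3.5, 3.75, 4.25, 5.
h(3) = 3/7, h(3.25) = 12/29, h(3.5) = 0.4, h(3.75) = 12/31, h(4.25) = 4/11, h(5) = 1/3.
Sum = Σ Δu_i · h(u_i).
Sum ≈ 1.4435.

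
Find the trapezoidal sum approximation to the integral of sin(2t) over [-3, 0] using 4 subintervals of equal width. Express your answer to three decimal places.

-0.016

Δt = (0 − (-3))/4 = 0.75.
f(-3) ≈ 0.279, f(-2.25) ≈ 0.978, f(-1.5) ≈ -0.141, f(-0.75) ≈ -0.997, f(0) ≈ 0.000.
T_4 = (Δt/2)·[f(t_0) + 2f(t_1) + 2f(t_2) + 2f(t_3) + f(t_4)].
Sum ≈ -0.016.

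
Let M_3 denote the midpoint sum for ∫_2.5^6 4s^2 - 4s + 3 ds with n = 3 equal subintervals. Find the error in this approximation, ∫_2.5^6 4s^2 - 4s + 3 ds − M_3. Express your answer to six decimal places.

Exact integral: ∫_2.5^6 f(s) ds ≈ 218.16666667.
M_3 ≈ 216.57870370.
Error ≈ 218.16666667 − 216.57870370 ≈ 1.587963.

1.587963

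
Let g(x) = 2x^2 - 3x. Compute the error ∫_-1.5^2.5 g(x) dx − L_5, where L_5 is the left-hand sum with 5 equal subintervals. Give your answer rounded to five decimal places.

Exact integral: ∫_-1.5^2.5 g(x) dx ≈ 6.6666667.
L_5 = 9.12.
Error ≈ 6.6666667 − 9.12 ≈ -2.45333.

-2.45333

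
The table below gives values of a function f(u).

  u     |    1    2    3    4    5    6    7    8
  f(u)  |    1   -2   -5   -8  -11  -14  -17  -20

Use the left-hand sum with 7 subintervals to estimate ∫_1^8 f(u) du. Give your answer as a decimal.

Δu = 1.
Sum = 1·[1 + (-2) + (-5) + (-8) + (-11) + (-14) + (-17)] = -56.

-56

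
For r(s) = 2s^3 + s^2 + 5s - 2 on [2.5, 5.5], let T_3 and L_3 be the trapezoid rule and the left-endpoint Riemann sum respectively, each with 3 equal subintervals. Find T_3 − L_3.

T_3 = 554.75.
L_3 = 384.5.
T_3 − L_3 = 170.25.

170.25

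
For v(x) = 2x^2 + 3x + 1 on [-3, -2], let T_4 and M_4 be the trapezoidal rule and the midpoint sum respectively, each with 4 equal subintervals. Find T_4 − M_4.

0.03125

T_4 = 6.1875.
M_4 = 6.15625.
T_4 − M_4 = 0.03125.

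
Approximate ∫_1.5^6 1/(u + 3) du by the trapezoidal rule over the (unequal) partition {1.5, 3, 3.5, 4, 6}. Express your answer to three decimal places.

Subinterval widths: 1.5, 0.5, 0.5, 2.
f(1.5) = 2/9, f(3) = 1/6, f(3.5) = 2/13, f(4) = 1/7, f(6) = 1/9.
On each subinterval the trapezoid contributes (Δu_i/2)·[f(u_{i-1}) + f(u_i)].
Sum ≈ 0.700.

0.700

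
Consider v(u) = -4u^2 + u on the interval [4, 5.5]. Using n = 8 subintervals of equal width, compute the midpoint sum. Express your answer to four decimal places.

Δu = (5.5 − 4)/8 = 0.1875.
Midpoints: 4.09375, 4.28125, 4.46875, 4.65625, 4.84375, 5.03125, 5.21875, 5.40625.
v(4.09375) = -62.94140625, v(4.28125) = -69.03515625, v(4.46875) = -75.41015625, v(4.65625) = -82.06640625, v(4.84375) = -89.00390625, v(5.03125) = -96.22265625, v(5.21875) = -103.72265625, v(5.40625) = -111.50390625.
Sum = Δu · [v(4.09375) + v(4.28125) + v(4.46875) + ...].
Sum ≈ -129.3574.

-129.3574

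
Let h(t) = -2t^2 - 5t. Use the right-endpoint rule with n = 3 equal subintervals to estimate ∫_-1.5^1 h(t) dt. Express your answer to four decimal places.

Δt = (1 − (-1.5))/3 = 5/6.
Right endpoints: -2/3, 1/6, 1.
h(-2/3) = 22/9, h(1/6) = -8/9, h(1) = -7.
Sum = Δt · [h(-2/3) + h(1/6) + h(1)].
Sum ≈ -4.5370.

-4.5370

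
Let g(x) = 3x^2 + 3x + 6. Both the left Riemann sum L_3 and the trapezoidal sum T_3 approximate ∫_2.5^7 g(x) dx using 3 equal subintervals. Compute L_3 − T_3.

L_3 = 317.25.
T_3 = 423.5625.
L_3 − T_3 = -106.3125.

-106.3125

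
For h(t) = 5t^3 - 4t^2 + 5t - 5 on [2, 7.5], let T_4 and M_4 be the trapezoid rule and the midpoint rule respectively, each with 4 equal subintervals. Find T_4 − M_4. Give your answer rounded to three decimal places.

174.824

T_4 ≈ 3602.91895.
M_4 ≈ 3428.09521.
T_4 − M_4 ≈ 174.824.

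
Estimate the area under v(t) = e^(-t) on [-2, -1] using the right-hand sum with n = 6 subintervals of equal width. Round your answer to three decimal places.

4.292

Δt = (-1 − (-2))/6 = 1/6.
Right endpoints: -11/6, -5/3, -1.5, -4/3, -7/6, -1.
v(-11/6) ≈ 6.255, v(-5/3) ≈ 5.294, v(-1.5) ≈ 4.482, v(-4/3) ≈ 3.794, v(-7/6) ≈ 3.211, v(-1) ≈ 2.718.
Sum = Δt · [v(-11/6) + v(-5/3) + v(-1.5) + ...].
Sum ≈ 4.292.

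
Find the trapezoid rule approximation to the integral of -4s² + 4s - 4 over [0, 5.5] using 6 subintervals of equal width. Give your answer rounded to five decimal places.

-186.41435

Δs = (5.5 − 0)/6 = 11/12.
f(0) = -4, f(11/12) = -133/36, f(11/6) = -91/9, f(2.75) = -23.25, f(11/3) = -388/9, f(55/12) = -2509/36, f(5.5) = -103.
T_6 = (Δs/2)·[f(s_0) + 2f(s_1) + ... + 2f(s_{5}) + f(s_6)].
Sum ≈ -186.41435.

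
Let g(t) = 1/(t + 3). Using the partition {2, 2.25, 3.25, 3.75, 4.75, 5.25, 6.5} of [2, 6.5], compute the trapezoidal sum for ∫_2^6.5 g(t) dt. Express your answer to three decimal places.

0.644

Subinterval widths: 0.25, 1, 0.5, 1, 0.5, 1.25.
g(2) = 0.2, g(2.25) = 4/21, g(3.25) = 0.16, g(3.75) = 4/27, g(4.75) = 4/31, g(5.25) = 4/33, g(6.5) = 2/19.
On each subinterval the trapezoid contributes (Δt_i/2)·[g(t_{i-1}) + g(t_i)].
Sum ≈ 0.644.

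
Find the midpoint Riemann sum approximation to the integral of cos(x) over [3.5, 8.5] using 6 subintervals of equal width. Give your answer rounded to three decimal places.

1.183

Δx = (8.5 − 3.5)/6 = 5/6.
Midpoints: 47/12, 4.75, 67/12, 77/12, 7.25, 97/12.
f(47/12) ≈ -0.714, f(4.75) ≈ 0.038, f(67/12) ≈ 0.765, f(77/12) ≈ 0.991, f(7.25) ≈ 0.568, f(97/12) ≈ -0.227.
Sum = Δx · [f(47/12) + f(4.75) + f(67/12) + ...].
Sum ≈ 1.183.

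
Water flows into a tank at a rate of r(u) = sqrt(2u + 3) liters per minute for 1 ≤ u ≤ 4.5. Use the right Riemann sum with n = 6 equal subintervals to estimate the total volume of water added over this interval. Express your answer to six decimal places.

10.483315

Δu = (4.5 − 1)/6 = 7/12.
Right endpoints: 19/12, 13/6, 2.75, 10/3, 47/12, 4.5.
r(19/12) ≈ 2.483277, r(13/6) ≈ 2.708013, r(2.75) ≈ 2.915476, r(10/3) ≈ 3.109126, r(47/12) ≈ 3.291403, r(4.5) ≈ 3.464102.
Sum = Δu · [r(19/12) + r(13/6) + r(2.75) + ...].
Sum ≈ 10.483315.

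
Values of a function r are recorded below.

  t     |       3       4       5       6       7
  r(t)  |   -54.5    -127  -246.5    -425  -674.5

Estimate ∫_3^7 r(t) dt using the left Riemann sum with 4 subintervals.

Δt = 1.
Sum = 1·[(-54.5) + (-127) + (-246.5) + (-425)] = -853.

-853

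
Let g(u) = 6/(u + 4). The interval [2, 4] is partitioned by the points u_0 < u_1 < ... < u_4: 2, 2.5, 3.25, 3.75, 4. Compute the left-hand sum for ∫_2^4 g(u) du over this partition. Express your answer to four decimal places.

Subinterval widths: 0.5, 0.75, 0.5, 0.25.
Left endpoints: 2, 2.5, 3.25, 3.75.
g(2) = 1, g(2.5) = 12/13, g(3.25) = 24/29, g(3.75) = 24/31.
Sum = Σ Δu_i · g(u_i).
Sum ≈ 1.7996.

1.7996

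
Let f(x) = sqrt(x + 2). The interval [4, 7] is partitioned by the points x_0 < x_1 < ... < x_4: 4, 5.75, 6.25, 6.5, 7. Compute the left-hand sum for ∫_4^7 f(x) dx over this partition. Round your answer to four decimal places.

7.8544

Subinterval widths: 1.75, 0.5, 0.25, 0.5.
Left endpoints: 4, 5.75, 6.25, 6.5.
f(4) ≈ 2.4495, f(5.75) ≈ 2.7839, f(6.25) ≈ 2.8723, f(6.5) ≈ 2.9155.
Sum = Σ Δx_i · f(x_i).
Sum ≈ 7.8544.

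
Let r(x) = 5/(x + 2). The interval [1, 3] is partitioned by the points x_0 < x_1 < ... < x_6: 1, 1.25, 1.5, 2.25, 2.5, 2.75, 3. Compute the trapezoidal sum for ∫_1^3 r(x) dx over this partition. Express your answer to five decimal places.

Subinterval widths: 0.25, 0.25, 0.75, 0.25, 0.25, 0.25.
r(1) = 5/3, r(1.25) = 20/13, r(1.5) = 10/7, r(2.25) = 20/17, r(2.5) = 10/9, r(2.75) = 20/19, r(3) = 1.
On each subinterval the trapezoid contributes (Δx_i/2)·[r(x_{i-1}) + r(x_i)].
Sum ≈ 2.56141.

2.56141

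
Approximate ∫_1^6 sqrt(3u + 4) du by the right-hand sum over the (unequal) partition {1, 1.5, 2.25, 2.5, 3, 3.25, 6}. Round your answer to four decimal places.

20.3930

Subinterval widths: 0.5, 0.75, 0.25, 0.5, 0.25, 2.75.
Right endpoints: 1.5, 2.25, 2.5, 3, 3.25, 6.
f(1.5) ≈ 2.9155, f(2.25) ≈ 3.2787, f(2.5) ≈ 3.3912, f(3) ≈ 3.6056, f(3.25) ≈ 3.7081, f(6) ≈ 4.6904.
Sum = Σ Δu_i · f(u_i).
Sum ≈ 20.3930.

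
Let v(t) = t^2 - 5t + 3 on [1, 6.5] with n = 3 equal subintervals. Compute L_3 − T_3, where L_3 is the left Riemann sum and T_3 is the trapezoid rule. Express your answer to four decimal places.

-12.6042

L_3 ≈ -4.939815.
T_3 ≈ 7.664352.
L_3 − T_3 ≈ -12.6042.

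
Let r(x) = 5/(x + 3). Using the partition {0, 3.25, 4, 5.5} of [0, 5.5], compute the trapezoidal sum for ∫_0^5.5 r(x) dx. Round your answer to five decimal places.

Subinterval widths: 3.25, 0.75, 1.5.
r(0) = 5/3, r(3.25) = 0.8, r(4) = 5/7, r(5.5) = 10/17.
On each subinterval the trapezoid contributes (Δx_i/2)·[r(x_{i-1}) + r(x_i)].
Sum ≈ 5.55308.

5.55308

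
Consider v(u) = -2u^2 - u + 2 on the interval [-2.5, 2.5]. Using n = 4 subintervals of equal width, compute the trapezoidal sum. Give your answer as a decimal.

-13.4375

Δu = (2.5 − (-2.5))/4 = 1.25.
v(-2.5) = -8, v(-1.25) = 0.125, v(0) = 2, v(1.25) = -2.375, v(2.5) = -13.
T_4 = (Δu/2)·[v(u_0) + 2v(u_1) + 2v(u_2) + 2v(u_3) + v(u_4)].
Sum = -13.4375.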